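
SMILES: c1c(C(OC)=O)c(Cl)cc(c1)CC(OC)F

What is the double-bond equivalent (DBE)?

Molecular formula from the SMILES: C11H12ClFO3.
DoU = (2C + 2 + N − H − X)/2 = (2·11 + 2 + 0 − 12 − 2)/2 = 10/2 = 5.
(Structurally: 1 ring(s) + 4 π bond(s) = 5.)

5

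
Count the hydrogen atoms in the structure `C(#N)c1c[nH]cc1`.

Hydrogens are implicit in SMILES; fill each atom to its normal valence:
  3 × C (aromatic): 1 H each → 3
  1 × C (aromatic): no H
  1 × C: no H
  1 × N (aromatic): 1 H
  1 × N: no H
  Total hydrogens = 4.

4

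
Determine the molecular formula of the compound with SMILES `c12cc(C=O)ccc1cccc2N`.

Heavy atoms from the SMILES: 11 C, 1 N, 1 O.
Implicit hydrogens by atom environment:
  6 × C (aromatic): 1 H each → 6
  4 × C (aromatic): no H
  1 × C: 1 H
  1 × N: 2 H
  1 × O: no H
  Total hydrogens = 9.
Molecular formula: C11H9NO

C11H9NO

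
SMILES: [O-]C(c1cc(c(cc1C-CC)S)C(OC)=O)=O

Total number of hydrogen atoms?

Hydrogens are implicit in SMILES; fill each atom to its normal valence:
  4 × C (aromatic): no H
  3 × O: no H
  2 × C: 3 H each → 6
  2 × C: 2 H each → 4
  2 × C (aromatic): 1 H each → 2
  2 × C: no H
  1 × O (charge -1): no H
  1 × S: 1 H
  Total hydrogens = 13.

13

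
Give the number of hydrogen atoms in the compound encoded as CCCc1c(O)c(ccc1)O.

Hydrogens are implicit in SMILES; fill each atom to its normal valence:
  3 × C (aromatic): 1 H each → 3
  3 × C (aromatic): no H
  2 × C: 2 H each → 4
  2 × O: 1 H each → 2
  1 × C: 3 H
  Total hydrogens = 12.

12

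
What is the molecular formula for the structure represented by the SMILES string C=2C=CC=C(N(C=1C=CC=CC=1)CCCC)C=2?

Heavy atoms from the SMILES: 16 C, 1 N.
Implicit hydrogens by atom environment:
  10 × C (aromatic): 1 H each → 10
  3 × C: 2 H each → 6
  2 × C (aromatic): no H
  1 × C: 3 H
  1 × N: no H
  Total hydrogens = 19.
Molecular formula: C16H19N

C16H19N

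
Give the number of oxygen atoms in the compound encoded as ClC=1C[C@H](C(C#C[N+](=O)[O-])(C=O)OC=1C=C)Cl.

The symbol for oxygen appears 4 times in the SMILES.

4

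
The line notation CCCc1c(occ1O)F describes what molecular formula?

Heavy atoms from the SMILES: 7 C, 1 F, 2 O.
Implicit hydrogens by atom environment:
  3 × C (aromatic): no H
  2 × C: 2 H each → 4
  1 × C: 3 H
  1 × C (aromatic): 1 H
  1 × F: no H
  1 × O: 1 H
  1 × O (aromatic): no H
  Total hydrogens = 9.
Molecular formula: C7H9FO2

C7H9FO2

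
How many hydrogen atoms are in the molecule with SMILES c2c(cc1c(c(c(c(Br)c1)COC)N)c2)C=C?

Hydrogens are implicit in SMILES; fill each atom to its normal valence:
  6 × C (aromatic): no H
  4 × C (aromatic): 1 H each → 4
  2 × C: 2 H each → 4
  1 × Br: no H
  1 × C: 3 H
  1 × C: 1 H
  1 × N: 2 H
  1 × O: no H
  Total hydrogens = 14.

14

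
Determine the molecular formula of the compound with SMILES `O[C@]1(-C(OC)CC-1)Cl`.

Heavy atoms from the SMILES: 5 C, 1 Cl, 2 O.
Implicit hydrogens by atom environment:
  2 × C: 2 H each → 4
  1 × C: 3 H
  1 × C: 1 H
  1 × C: no H
  1 × Cl: no H
  1 × O: 1 H
  1 × O: no H
  Total hydrogens = 9.
Molecular formula: C5H9ClO2

C5H9ClO2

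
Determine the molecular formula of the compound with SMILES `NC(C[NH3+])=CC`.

Heavy atoms from the SMILES: 4 C, 2 N.
Implicit hydrogens by atom environment:
  1 × C: 3 H
  1 × C: 2 H
  1 × C: 1 H
  1 × C: no H
  1 × N (charge +1): 3 H
  1 × N: 2 H
  Total hydrogens = 11.
Net charge +1.
Molecular formula: C4H11N2+

C4H11N2+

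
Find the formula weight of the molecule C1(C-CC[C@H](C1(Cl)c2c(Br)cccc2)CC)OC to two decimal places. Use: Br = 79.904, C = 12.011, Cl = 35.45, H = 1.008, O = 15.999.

331.68

Molecular formula: C15H20BrClO.
M = 1×79.904 + 15×12.011 + 1×35.45 + 20×1.008 + 1×15.999 = 331.68 g/mol.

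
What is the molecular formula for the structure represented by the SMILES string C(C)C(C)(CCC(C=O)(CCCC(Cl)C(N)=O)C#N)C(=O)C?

C16H25ClN2O3

Heavy atoms from the SMILES: 16 C, 1 Cl, 2 N, 3 O.
Implicit hydrogens by atom environment:
  6 × C: 2 H each → 12
  5 × C: no H
  3 × C: 3 H each → 9
  3 × O: no H
  2 × C: 1 H each → 2
  1 × Cl: no H
  1 × N: 2 H
  1 × N: no H
  Total hydrogens = 25.
Molecular formula: C16H25ClN2O3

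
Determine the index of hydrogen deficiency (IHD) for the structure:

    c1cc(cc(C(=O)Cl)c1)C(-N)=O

6

Molecular formula from the SMILES: C8H6ClNO2.
DoU = (2C + 2 + N − H − X)/2 = (2·8 + 2 + 1 − 6 − 1)/2 = 12/2 = 6.
(Structurally: 1 ring(s) + 5 π bond(s) = 6.)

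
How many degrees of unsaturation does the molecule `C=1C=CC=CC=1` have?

4

Molecular formula from the SMILES: C6H6.
DoU = (2C + 2 + N − H − X)/2 = (2·6 + 2 + 0 − 6 − 0)/2 = 8/2 = 4.
(Structurally: 1 ring(s) + 3 π bond(s) = 4.)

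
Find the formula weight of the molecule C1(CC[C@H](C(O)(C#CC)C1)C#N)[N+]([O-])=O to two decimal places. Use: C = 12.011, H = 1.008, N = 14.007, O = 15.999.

208.22

Molecular formula: C10H12N2O3.
M = 10×12.011 + 12×1.008 + 2×14.007 + 3×15.999 = 208.22 g/mol.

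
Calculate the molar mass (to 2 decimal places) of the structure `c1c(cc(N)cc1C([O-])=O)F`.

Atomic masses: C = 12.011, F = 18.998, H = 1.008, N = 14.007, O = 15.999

Molecular formula: C7H5FNO2-.
M = 7×12.011 + 1×18.998 + 5×1.008 + 1×14.007 + 2×15.999 = 154.12 g/mol.

154.12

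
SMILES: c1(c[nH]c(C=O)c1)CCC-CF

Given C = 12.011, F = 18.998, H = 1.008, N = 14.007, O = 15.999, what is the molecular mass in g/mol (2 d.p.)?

Molecular formula: C9H12FNO.
M = 9×12.011 + 1×18.998 + 12×1.008 + 1×14.007 + 1×15.999 = 169.20 g/mol.

169.20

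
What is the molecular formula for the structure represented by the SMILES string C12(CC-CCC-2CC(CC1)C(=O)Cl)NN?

C11H19ClN2O

Heavy atoms from the SMILES: 11 C, 1 Cl, 2 N, 1 O.
Implicit hydrogens by atom environment:
  7 × C: 2 H each → 14
  2 × C: 1 H each → 2
  2 × C: no H
  1 × Cl: no H
  1 × N: 2 H
  1 × N: 1 H
  1 × O: no H
  Total hydrogens = 19.
Molecular formula: C11H19ClN2O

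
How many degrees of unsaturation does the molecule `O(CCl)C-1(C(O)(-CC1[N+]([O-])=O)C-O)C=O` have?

3

Molecular formula from the SMILES: C7H10ClNO6.
DoU = (2C + 2 + N − H − X)/2 = (2·7 + 2 + 1 − 10 − 1)/2 = 6/2 = 3.
(Structurally: 1 ring(s) + 2 π bond(s) = 3.)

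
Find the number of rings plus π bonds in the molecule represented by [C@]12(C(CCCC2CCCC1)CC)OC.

2

Molecular formula from the SMILES: C13H24O.
DoU = (2C + 2 + N − H − X)/2 = (2·13 + 2 + 0 − 24 − 0)/2 = 4/2 = 2.
(Structurally: 2 ring(s) + 0 π bond(s) = 2.)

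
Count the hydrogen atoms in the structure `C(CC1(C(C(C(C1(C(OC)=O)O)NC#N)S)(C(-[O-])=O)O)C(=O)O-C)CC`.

21

Hydrogens are implicit in SMILES; fill each atom to its normal valence:
  7 × C: no H
  5 × O: no H
  3 × C: 3 H each → 9
  3 × C: 2 H each → 6
  2 × C: 1 H each → 2
  2 × O: 1 H each → 2
  1 × N: 1 H
  1 × N: no H
  1 × O (charge -1): no H
  1 × S: 1 H
  Total hydrogens = 21.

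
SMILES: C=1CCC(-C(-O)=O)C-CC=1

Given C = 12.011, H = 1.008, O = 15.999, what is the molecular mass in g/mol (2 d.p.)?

140.18

Molecular formula: C8H12O2.
M = 8×12.011 + 12×1.008 + 2×15.999 = 140.18 g/mol.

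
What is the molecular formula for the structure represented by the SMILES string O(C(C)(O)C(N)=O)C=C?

Heavy atoms from the SMILES: 5 C, 1 N, 3 O.
Implicit hydrogens by atom environment:
  2 × C: no H
  2 × O: no H
  1 × C: 3 H
  1 × C: 2 H
  1 × C: 1 H
  1 × N: 2 H
  1 × O: 1 H
  Total hydrogens = 9.
Molecular formula: C5H9NO3

C5H9NO3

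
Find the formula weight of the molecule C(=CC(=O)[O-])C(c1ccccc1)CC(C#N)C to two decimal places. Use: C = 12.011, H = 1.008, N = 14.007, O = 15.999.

228.27

Molecular formula: C14H14NO2-.
M = 14×12.011 + 14×1.008 + 1×14.007 + 2×15.999 = 228.27 g/mol.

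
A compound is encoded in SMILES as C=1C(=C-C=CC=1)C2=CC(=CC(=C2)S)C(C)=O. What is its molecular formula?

Heavy atoms from the SMILES: 14 C, 1 O, 1 S.
Implicit hydrogens by atom environment:
  8 × C (aromatic): 1 H each → 8
  4 × C (aromatic): no H
  1 × C: 3 H
  1 × C: no H
  1 × O: no H
  1 × S: 1 H
  Total hydrogens = 12.
Molecular formula: C14H12OS

C14H12OS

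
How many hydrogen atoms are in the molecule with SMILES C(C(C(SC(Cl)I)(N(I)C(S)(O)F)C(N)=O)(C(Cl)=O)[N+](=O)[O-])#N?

Hydrogens are implicit in SMILES; fill each atom to its normal valence:
  6 × C: no H
  3 × O: no H
  2 × Cl: no H
  2 × I: no H
  2 × N: no H
  1 × C: 1 H
  1 × F: no H
  1 × N: 2 H
  1 × N (charge +1): no H
  1 × O: 1 H
  1 × O (charge -1): no H
  1 × S: 1 H
  1 × S: no H
  Total hydrogens = 5.

5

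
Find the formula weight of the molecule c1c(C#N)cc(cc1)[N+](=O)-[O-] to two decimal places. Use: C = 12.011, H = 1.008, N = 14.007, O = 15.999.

Molecular formula: C7H4N2O2.
M = 7×12.011 + 4×1.008 + 2×14.007 + 2×15.999 = 148.12 g/mol.

148.12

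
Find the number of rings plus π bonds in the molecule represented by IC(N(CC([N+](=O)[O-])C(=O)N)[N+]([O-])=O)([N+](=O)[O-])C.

4

Molecular formula from the SMILES: C5H8IN5O7.
DoU = (2C + 2 + N − H − X)/2 = (2·5 + 2 + 5 − 8 − 1)/2 = 8/2 = 4.
(Structurally: 0 ring(s) + 4 π bond(s) = 4.)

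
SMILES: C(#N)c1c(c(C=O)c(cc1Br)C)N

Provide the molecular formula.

C9H7BrN2O

Heavy atoms from the SMILES: 1 Br, 9 C, 2 N, 1 O.
Implicit hydrogens by atom environment:
  5 × C (aromatic): no H
  1 × Br: no H
  1 × C: 3 H
  1 × C (aromatic): 1 H
  1 × C: 1 H
  1 × C: no H
  1 × N: 2 H
  1 × N: no H
  1 × O: no H
  Total hydrogens = 7.
Molecular formula: C9H7BrN2O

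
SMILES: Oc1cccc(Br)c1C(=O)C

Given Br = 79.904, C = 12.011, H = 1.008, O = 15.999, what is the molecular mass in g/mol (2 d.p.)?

215.05

Molecular formula: C8H7BrO2.
M = 1×79.904 + 8×12.011 + 7×1.008 + 2×15.999 = 215.05 g/mol.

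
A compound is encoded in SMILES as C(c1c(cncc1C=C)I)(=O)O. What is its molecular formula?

C8H6INO2

Heavy atoms from the SMILES: 8 C, 1 I, 1 N, 2 O.
Implicit hydrogens by atom environment:
  3 × C (aromatic): no H
  2 × C (aromatic): 1 H each → 2
  1 × C: 2 H
  1 × C: 1 H
  1 × C: no H
  1 × I: no H
  1 × N (aromatic): no H
  1 × O: 1 H
  1 × O: no H
  Total hydrogens = 6.
Molecular formula: C8H6INO2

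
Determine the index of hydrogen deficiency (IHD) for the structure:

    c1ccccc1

4

Molecular formula from the SMILES: C6H6.
DoU = (2C + 2 + N − H − X)/2 = (2·6 + 2 + 0 − 6 − 0)/2 = 8/2 = 4.
(Structurally: 1 ring(s) + 3 π bond(s) = 4.)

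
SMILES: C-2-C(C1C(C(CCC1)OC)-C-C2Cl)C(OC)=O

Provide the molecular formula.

C13H21ClO3

Heavy atoms from the SMILES: 13 C, 1 Cl, 3 O.
Implicit hydrogens by atom environment:
  5 × C: 2 H each → 10
  5 × C: 1 H each → 5
  3 × O: no H
  2 × C: 3 H each → 6
  1 × C: no H
  1 × Cl: no H
  Total hydrogens = 21.
Molecular formula: C13H21ClO3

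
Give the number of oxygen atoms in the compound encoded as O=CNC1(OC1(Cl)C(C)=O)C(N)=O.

The symbol for oxygen appears 4 times in the SMILES.

4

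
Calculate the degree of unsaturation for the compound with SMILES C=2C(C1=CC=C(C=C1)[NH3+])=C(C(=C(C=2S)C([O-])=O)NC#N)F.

Molecular formula from the SMILES: C14H10FN3O2S.
DoU = (2C + 2 + N − H − X)/2 = (2·14 + 2 + 3 − 10 − 1)/2 = 22/2 = 11.
(Structurally: 2 ring(s) + 9 π bond(s) = 11.)

11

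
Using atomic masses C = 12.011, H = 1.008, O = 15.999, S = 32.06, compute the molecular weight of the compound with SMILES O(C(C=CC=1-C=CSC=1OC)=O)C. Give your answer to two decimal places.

198.24

Molecular formula: C9H10O3S.
M = 9×12.011 + 10×1.008 + 3×15.999 + 1×32.06 = 198.24 g/mol.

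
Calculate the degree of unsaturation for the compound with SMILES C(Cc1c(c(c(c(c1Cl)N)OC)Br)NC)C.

4

Molecular formula from the SMILES: C11H16BrClN2O.
DoU = (2C + 2 + N − H − X)/2 = (2·11 + 2 + 2 − 16 − 2)/2 = 8/2 = 4.
(Structurally: 1 ring(s) + 3 π bond(s) = 4.)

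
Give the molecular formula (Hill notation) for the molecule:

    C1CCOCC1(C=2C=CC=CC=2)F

C11H13FO

Heavy atoms from the SMILES: 11 C, 1 F, 1 O.
Implicit hydrogens by atom environment:
  5 × C (aromatic): 1 H each → 5
  4 × C: 2 H each → 8
  1 × C: no H
  1 × C (aromatic): no H
  1 × F: no H
  1 × O: no H
  Total hydrogens = 13.
Molecular formula: C11H13FO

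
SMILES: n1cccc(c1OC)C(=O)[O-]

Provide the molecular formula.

Heavy atoms from the SMILES: 7 C, 1 N, 3 O.
Implicit hydrogens by atom environment:
  3 × C (aromatic): 1 H each → 3
  2 × C (aromatic): no H
  2 × O: no H
  1 × C: 3 H
  1 × C: no H
  1 × N (aromatic): no H
  1 × O (charge -1): no H
  Total hydrogens = 6.
Net charge -1.
Molecular formula: C7H6NO3-

C7H6NO3-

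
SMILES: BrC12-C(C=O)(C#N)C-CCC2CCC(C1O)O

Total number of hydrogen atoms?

16

Hydrogens are implicit in SMILES; fill each atom to its normal valence:
  5 × C: 2 H each → 10
  4 × C: 1 H each → 4
  3 × C: no H
  2 × O: 1 H each → 2
  1 × Br: no H
  1 × N: no H
  1 × O: no H
  Total hydrogens = 16.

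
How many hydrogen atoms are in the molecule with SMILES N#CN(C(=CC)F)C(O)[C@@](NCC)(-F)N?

14

Hydrogens are implicit in SMILES; fill each atom to its normal valence:
  3 × C: no H
  2 × C: 3 H each → 6
  2 × C: 1 H each → 2
  2 × F: no H
  2 × N: no H
  1 × C: 2 H
  1 × N: 2 H
  1 × N: 1 H
  1 × O: 1 H
  Total hydrogens = 14.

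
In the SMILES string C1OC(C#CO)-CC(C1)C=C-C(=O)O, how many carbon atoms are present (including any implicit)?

10

The symbol for carbon appears 10 times in the SMILES.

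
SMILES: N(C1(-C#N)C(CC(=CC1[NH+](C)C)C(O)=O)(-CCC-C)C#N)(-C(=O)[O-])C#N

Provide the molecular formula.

Heavy atoms from the SMILES: 17 C, 5 N, 4 O.
Implicit hydrogens by atom environment:
  8 × C: no H
  4 × C: 2 H each → 8
  4 × N: no H
  3 × C: 3 H each → 9
  2 × C: 1 H each → 2
  2 × O: no H
  1 × N (charge +1): 1 H
  1 × O: 1 H
  1 × O (charge -1): no H
  Total hydrogens = 21.
Molecular formula: C17H21N5O4

C17H21N5O4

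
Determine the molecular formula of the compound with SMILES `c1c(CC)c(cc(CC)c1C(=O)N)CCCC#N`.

C15H20N2O

Heavy atoms from the SMILES: 15 C, 2 N, 1 O.
Implicit hydrogens by atom environment:
  5 × C: 2 H each → 10
  4 × C (aromatic): no H
  2 × C: 3 H each → 6
  2 × C (aromatic): 1 H each → 2
  2 × C: no H
  1 × N: 2 H
  1 × N: no H
  1 × O: no H
  Total hydrogens = 20.
Molecular formula: C15H20N2O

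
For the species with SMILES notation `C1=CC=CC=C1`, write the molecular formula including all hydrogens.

Heavy atoms from the SMILES: 6 C.
Implicit hydrogens by atom environment:
  6 × C (aromatic): 1 H each → 6
  Total hydrogens = 6.
Molecular formula: C6H6

C6H6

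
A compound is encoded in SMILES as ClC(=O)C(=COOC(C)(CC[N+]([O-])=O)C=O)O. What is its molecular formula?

Heavy atoms from the SMILES: 8 C, 1 Cl, 1 N, 7 O.
Implicit hydrogens by atom environment:
  5 × O: no H
  3 × C: no H
  2 × C: 2 H each → 4
  2 × C: 1 H each → 2
  1 × C: 3 H
  1 × Cl: no H
  1 × N (charge +1): no H
  1 × O: 1 H
  1 × O (charge -1): no H
  Total hydrogens = 10.
Molecular formula: C8H10ClNO7

C8H10ClNO7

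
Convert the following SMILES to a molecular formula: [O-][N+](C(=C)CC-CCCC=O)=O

Heavy atoms from the SMILES: 8 C, 1 N, 3 O.
Implicit hydrogens by atom environment:
  6 × C: 2 H each → 12
  2 × O: no H
  1 × C: 1 H
  1 × C: no H
  1 × N (charge +1): no H
  1 × O (charge -1): no H
  Total hydrogens = 13.
Molecular formula: C8H13NO3

C8H13NO3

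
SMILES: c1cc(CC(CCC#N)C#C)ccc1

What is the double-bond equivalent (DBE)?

Molecular formula from the SMILES: C13H13N.
DoU = (2C + 2 + N − H − X)/2 = (2·13 + 2 + 1 − 13 − 0)/2 = 16/2 = 8.
(Structurally: 1 ring(s) + 7 π bond(s) = 8.)

8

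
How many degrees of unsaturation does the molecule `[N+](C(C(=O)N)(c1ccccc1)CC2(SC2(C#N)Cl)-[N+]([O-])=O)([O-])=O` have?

Molecular formula from the SMILES: C12H9ClN4O5S.
DoU = (2C + 2 + N − H − X)/2 = (2·12 + 2 + 4 − 9 − 1)/2 = 20/2 = 10.
(Structurally: 2 ring(s) + 8 π bond(s) = 10.)

10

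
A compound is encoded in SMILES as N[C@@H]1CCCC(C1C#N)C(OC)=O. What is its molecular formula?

C9H14N2O2

Heavy atoms from the SMILES: 9 C, 2 N, 2 O.
Implicit hydrogens by atom environment:
  3 × C: 2 H each → 6
  3 × C: 1 H each → 3
  2 × C: no H
  2 × O: no H
  1 × C: 3 H
  1 × N: 2 H
  1 × N: no H
  Total hydrogens = 14.
Molecular formula: C9H14N2O2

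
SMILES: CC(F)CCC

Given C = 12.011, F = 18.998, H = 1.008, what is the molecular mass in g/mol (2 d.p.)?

90.14

Molecular formula: C5H11F.
M = 5×12.011 + 1×18.998 + 11×1.008 = 90.14 g/mol.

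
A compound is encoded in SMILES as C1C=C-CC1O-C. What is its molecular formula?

Heavy atoms from the SMILES: 6 C, 1 O.
Implicit hydrogens by atom environment:
  3 × C: 1 H each → 3
  2 × C: 2 H each → 4
  1 × C: 3 H
  1 × O: no H
  Total hydrogens = 10.
Molecular formula: C6H10O

C6H10O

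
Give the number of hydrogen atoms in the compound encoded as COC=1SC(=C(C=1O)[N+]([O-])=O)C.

7

Hydrogens are implicit in SMILES; fill each atom to its normal valence:
  4 × C (aromatic): no H
  2 × C: 3 H each → 6
  2 × O: no H
  1 × N (charge +1): no H
  1 × O: 1 H
  1 × O (charge -1): no H
  1 × S (aromatic): no H
  Total hydrogens = 7.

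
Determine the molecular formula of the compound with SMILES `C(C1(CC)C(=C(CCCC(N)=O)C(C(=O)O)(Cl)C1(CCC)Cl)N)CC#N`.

Heavy atoms from the SMILES: 18 C, 2 Cl, 3 N, 3 O.
Implicit hydrogens by atom environment:
  8 × C: 2 H each → 16
  8 × C: no H
  2 × C: 3 H each → 6
  2 × Cl: no H
  2 × N: 2 H each → 4
  2 × O: no H
  1 × N: no H
  1 × O: 1 H
  Total hydrogens = 27.
Molecular formula: C18H27Cl2N3O3

C18H27Cl2N3O3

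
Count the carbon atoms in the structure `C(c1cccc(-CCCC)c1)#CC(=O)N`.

The symbol for carbon appears 13 times in the SMILES. Lowercase c denotes aromatic carbon and counts toward C.

13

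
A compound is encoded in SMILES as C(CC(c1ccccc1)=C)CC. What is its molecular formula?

C12H16

Heavy atoms from the SMILES: 12 C.
Implicit hydrogens by atom environment:
  5 × C (aromatic): 1 H each → 5
  4 × C: 2 H each → 8
  1 × C: 3 H
  1 × C: no H
  1 × C (aromatic): no H
  Total hydrogens = 16.
Molecular formula: C12H16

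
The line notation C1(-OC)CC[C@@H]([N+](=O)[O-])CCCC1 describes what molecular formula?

Heavy atoms from the SMILES: 9 C, 1 N, 3 O.
Implicit hydrogens by atom environment:
  6 × C: 2 H each → 12
  2 × C: 1 H each → 2
  2 × O: no H
  1 × C: 3 H
  1 × N (charge +1): no H
  1 × O (charge -1): no H
  Total hydrogens = 17.
Molecular formula: C9H17NO3

C9H17NO3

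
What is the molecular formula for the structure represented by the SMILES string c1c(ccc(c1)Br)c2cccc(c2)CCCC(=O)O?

C16H15BrO2

Heavy atoms from the SMILES: 1 Br, 16 C, 2 O.
Implicit hydrogens by atom environment:
  8 × C (aromatic): 1 H each → 8
  4 × C (aromatic): no H
  3 × C: 2 H each → 6
  1 × Br: no H
  1 × C: no H
  1 × O: 1 H
  1 × O: no H
  Total hydrogens = 15.
Molecular formula: C16H15BrO2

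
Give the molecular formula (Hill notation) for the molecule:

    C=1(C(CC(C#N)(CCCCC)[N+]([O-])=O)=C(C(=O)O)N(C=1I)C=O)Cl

C14H15ClIN3O5

Heavy atoms from the SMILES: 14 C, 1 Cl, 1 I, 3 N, 5 O.
Implicit hydrogens by atom environment:
  5 × C: 2 H each → 10
  4 × C (aromatic): no H
  3 × C: no H
  3 × O: no H
  1 × C: 3 H
  1 × C: 1 H
  1 × Cl: no H
  1 × I: no H
  1 × N (aromatic): no H
  1 × N: no H
  1 × N (charge +1): no H
  1 × O: 1 H
  1 × O (charge -1): no H
  Total hydrogens = 15.
Molecular formula: C14H15ClIN3O5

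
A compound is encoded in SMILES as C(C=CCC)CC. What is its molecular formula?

Heavy atoms from the SMILES: 7 C.
Implicit hydrogens by atom environment:
  3 × C: 2 H each → 6
  2 × C: 3 H each → 6
  2 × C: 1 H each → 2
  Total hydrogens = 14.
Molecular formula: C7H14

C7H14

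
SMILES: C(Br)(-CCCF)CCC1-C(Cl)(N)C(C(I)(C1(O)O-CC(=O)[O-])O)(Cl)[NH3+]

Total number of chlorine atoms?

The symbol for chlorine appears 2 times in the SMILES.

2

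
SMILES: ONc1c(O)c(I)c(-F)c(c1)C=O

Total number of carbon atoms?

7

The symbol for carbon appears 7 times in the SMILES. Lowercase c denotes aromatic carbon and counts toward C.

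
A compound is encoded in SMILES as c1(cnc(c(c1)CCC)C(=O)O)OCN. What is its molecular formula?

Heavy atoms from the SMILES: 10 C, 2 N, 3 O.
Implicit hydrogens by atom environment:
  3 × C: 2 H each → 6
  3 × C (aromatic): no H
  2 × C (aromatic): 1 H each → 2
  2 × O: no H
  1 × C: 3 H
  1 × C: no H
  1 × N: 2 H
  1 × N (aromatic): no H
  1 × O: 1 H
  Total hydrogens = 14.
Molecular formula: C10H14N2O3

C10H14N2O3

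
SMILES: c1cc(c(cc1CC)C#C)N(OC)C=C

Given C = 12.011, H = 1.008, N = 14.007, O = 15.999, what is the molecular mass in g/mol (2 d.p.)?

Molecular formula: C13H15NO.
M = 13×12.011 + 15×1.008 + 1×14.007 + 1×15.999 = 201.27 g/mol.

201.27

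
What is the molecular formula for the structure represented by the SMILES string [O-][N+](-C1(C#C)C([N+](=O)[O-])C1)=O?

C5H4N2O4

Heavy atoms from the SMILES: 5 C, 2 N, 4 O.
Implicit hydrogens by atom environment:
  2 × C: 1 H each → 2
  2 × C: no H
  2 × N (charge +1): no H
  2 × O: no H
  2 × O (charge -1): no H
  1 × C: 2 H
  Total hydrogens = 4.
Molecular formula: C5H4N2O4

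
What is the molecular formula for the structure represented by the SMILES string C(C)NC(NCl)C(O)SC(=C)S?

C6H13ClN2OS2

Heavy atoms from the SMILES: 6 C, 1 Cl, 2 N, 1 O, 2 S.
Implicit hydrogens by atom environment:
  2 × C: 2 H each → 4
  2 × C: 1 H each → 2
  2 × N: 1 H each → 2
  1 × C: 3 H
  1 × C: no H
  1 × Cl: no H
  1 × O: 1 H
  1 × S: 1 H
  1 × S: no H
  Total hydrogens = 13.
Molecular formula: C6H13ClN2OS2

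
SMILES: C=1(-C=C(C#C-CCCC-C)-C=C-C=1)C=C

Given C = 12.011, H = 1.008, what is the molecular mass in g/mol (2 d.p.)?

198.31

Molecular formula: C15H18.
M = 15×12.011 + 18×1.008 = 198.31 g/mol.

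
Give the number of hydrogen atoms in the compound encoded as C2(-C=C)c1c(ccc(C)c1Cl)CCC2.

Hydrogens are implicit in SMILES; fill each atom to its normal valence:
  4 × C: 2 H each → 8
  4 × C (aromatic): no H
  2 × C (aromatic): 1 H each → 2
  2 × C: 1 H each → 2
  1 × C: 3 H
  1 × Cl: no H
  Total hydrogens = 15.

15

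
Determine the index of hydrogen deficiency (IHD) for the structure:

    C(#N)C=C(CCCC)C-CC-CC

3

Molecular formula from the SMILES: C12H21N.
DoU = (2C + 2 + N − H − X)/2 = (2·12 + 2 + 1 − 21 − 0)/2 = 6/2 = 3.
(Structurally: 0 ring(s) + 3 π bond(s) = 3.)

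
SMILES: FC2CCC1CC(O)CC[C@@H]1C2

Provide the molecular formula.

Heavy atoms from the SMILES: 10 C, 1 F, 1 O.
Implicit hydrogens by atom environment:
  6 × C: 2 H each → 12
  4 × C: 1 H each → 4
  1 × F: no H
  1 × O: 1 H
  Total hydrogens = 17.
Molecular formula: C10H17FO

C10H17FO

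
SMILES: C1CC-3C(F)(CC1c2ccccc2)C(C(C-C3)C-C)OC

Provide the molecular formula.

C19H27FO

Heavy atoms from the SMILES: 19 C, 1 F, 1 O.
Implicit hydrogens by atom environment:
  6 × C: 2 H each → 12
  5 × C (aromatic): 1 H each → 5
  4 × C: 1 H each → 4
  2 × C: 3 H each → 6
  1 × C: no H
  1 × C (aromatic): no H
  1 × F: no H
  1 × O: no H
  Total hydrogens = 27.
Molecular formula: C19H27FO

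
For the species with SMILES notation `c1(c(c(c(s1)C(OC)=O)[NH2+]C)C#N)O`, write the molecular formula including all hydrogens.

C8H9N2O3S+

Heavy atoms from the SMILES: 8 C, 2 N, 3 O, 1 S.
Implicit hydrogens by atom environment:
  4 × C (aromatic): no H
  2 × C: 3 H each → 6
  2 × C: no H
  2 × O: no H
  1 × N (charge +1): 2 H
  1 × N: no H
  1 × O: 1 H
  1 × S (aromatic): no H
  Total hydrogens = 9.
Net charge +1.
Molecular formula: C8H9N2O3S+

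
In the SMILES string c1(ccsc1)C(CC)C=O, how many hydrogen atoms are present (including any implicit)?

10

Hydrogens are implicit in SMILES; fill each atom to its normal valence:
  3 × C (aromatic): 1 H each → 3
  2 × C: 1 H each → 2
  1 × C: 3 H
  1 × C: 2 H
  1 × C (aromatic): no H
  1 × O: no H
  1 × S (aromatic): no H
  Total hydrogens = 10.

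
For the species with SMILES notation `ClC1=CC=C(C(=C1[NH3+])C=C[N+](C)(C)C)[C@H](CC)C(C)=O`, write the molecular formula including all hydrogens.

[C16H25ClN2O]2+

Heavy atoms from the SMILES: 16 C, 1 Cl, 2 N, 1 O.
Implicit hydrogens by atom environment:
  5 × C: 3 H each → 15
  4 × C (aromatic): no H
  3 × C: 1 H each → 3
  2 × C (aromatic): 1 H each → 2
  1 × C: 2 H
  1 × C: no H
  1 × Cl: no H
  1 × N (charge +1): 3 H
  1 × N (charge +1): no H
  1 × O: no H
  Total hydrogens = 25.
Net charge +2.
Molecular formula: [C16H25ClN2O]2+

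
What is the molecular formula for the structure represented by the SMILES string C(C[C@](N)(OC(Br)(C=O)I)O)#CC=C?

C8H9BrINO3

Heavy atoms from the SMILES: 1 Br, 8 C, 1 I, 1 N, 3 O.
Implicit hydrogens by atom environment:
  4 × C: no H
  2 × C: 2 H each → 4
  2 × C: 1 H each → 2
  2 × O: no H
  1 × Br: no H
  1 × I: no H
  1 × N: 2 H
  1 × O: 1 H
  Total hydrogens = 9.
Molecular formula: C8H9BrINO3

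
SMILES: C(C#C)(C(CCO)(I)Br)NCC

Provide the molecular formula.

Heavy atoms from the SMILES: 1 Br, 8 C, 1 I, 1 N, 1 O.
Implicit hydrogens by atom environment:
  3 × C: 2 H each → 6
  2 × C: 1 H each → 2
  2 × C: no H
  1 × Br: no H
  1 × C: 3 H
  1 × I: no H
  1 × N: 1 H
  1 × O: 1 H
  Total hydrogens = 13.
Molecular formula: C8H13BrINO

C8H13BrINO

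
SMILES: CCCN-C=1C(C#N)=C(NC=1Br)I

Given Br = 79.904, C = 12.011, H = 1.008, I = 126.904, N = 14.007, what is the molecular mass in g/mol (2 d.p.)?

Molecular formula: C8H9BrIN3.
M = 1×79.904 + 8×12.011 + 9×1.008 + 1×126.904 + 3×14.007 = 353.99 g/mol.

353.99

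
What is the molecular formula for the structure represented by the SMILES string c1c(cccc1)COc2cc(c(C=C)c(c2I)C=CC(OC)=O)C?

Heavy atoms from the SMILES: 20 C, 1 I, 3 O.
Implicit hydrogens by atom environment:
  6 × C (aromatic): 1 H each → 6
  6 × C (aromatic): no H
  3 × C: 1 H each → 3
  3 × O: no H
  2 × C: 3 H each → 6
  2 × C: 2 H each → 4
  1 × C: no H
  1 × I: no H
  Total hydrogens = 19.
Molecular formula: C20H19IO3

C20H19IO3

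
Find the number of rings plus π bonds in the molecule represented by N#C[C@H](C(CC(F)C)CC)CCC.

2

Molecular formula from the SMILES: C11H20FN.
DoU = (2C + 2 + N − H − X)/2 = (2·11 + 2 + 1 − 20 − 1)/2 = 4/2 = 2.
(Structurally: 0 ring(s) + 2 π bond(s) = 2.)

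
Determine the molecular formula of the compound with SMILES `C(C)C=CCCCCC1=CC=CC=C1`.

C14H20

Heavy atoms from the SMILES: 14 C.
Implicit hydrogens by atom environment:
  5 × C: 2 H each → 10
  5 × C (aromatic): 1 H each → 5
  2 × C: 1 H each → 2
  1 × C: 3 H
  1 × C (aromatic): no H
  Total hydrogens = 20.
Molecular formula: C14H20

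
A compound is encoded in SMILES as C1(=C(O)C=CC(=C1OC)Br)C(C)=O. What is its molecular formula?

C9H9BrO3

Heavy atoms from the SMILES: 1 Br, 9 C, 3 O.
Implicit hydrogens by atom environment:
  4 × C (aromatic): no H
  2 × C: 3 H each → 6
  2 × C (aromatic): 1 H each → 2
  2 × O: no H
  1 × Br: no H
  1 × C: no H
  1 × O: 1 H
  Total hydrogens = 9.
Molecular formula: C9H9BrO3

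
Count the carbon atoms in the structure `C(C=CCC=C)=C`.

7

The symbol for carbon appears 7 times in the SMILES.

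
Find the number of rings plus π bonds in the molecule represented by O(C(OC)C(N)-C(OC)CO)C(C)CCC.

0

Molecular formula from the SMILES: C11H25NO4.
DoU = (2C + 2 + N − H − X)/2 = (2·11 + 2 + 1 − 25 − 0)/2 = 0/2 = 0.
(Structurally: 0 ring(s) + 0 π bond(s) = 0.)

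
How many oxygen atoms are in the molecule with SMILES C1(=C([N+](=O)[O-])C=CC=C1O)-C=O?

4

The symbol for oxygen appears 4 times in the SMILES.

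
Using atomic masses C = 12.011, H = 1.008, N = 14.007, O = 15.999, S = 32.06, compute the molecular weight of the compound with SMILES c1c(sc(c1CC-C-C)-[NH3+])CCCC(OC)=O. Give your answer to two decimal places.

256.38

Molecular formula: C13H22NO2S+.
M = 13×12.011 + 22×1.008 + 1×14.007 + 2×15.999 + 1×32.06 = 256.38 g/mol.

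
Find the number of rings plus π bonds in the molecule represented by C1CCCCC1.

1

Molecular formula from the SMILES: C6H12.
DoU = (2C + 2 + N − H − X)/2 = (2·6 + 2 + 0 − 12 − 0)/2 = 2/2 = 1.
(Structurally: 1 ring(s) + 0 π bond(s) = 1.)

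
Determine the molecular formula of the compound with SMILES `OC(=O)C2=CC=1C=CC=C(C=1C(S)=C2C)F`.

C12H9FO2S

Heavy atoms from the SMILES: 12 C, 1 F, 2 O, 1 S.
Implicit hydrogens by atom environment:
  6 × C (aromatic): no H
  4 × C (aromatic): 1 H each → 4
  1 × C: 3 H
  1 × C: no H
  1 × F: no H
  1 × O: 1 H
  1 × O: no H
  1 × S: 1 H
  Total hydrogens = 9.
Molecular formula: C12H9FO2S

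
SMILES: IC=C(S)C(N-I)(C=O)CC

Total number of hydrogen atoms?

9

Hydrogens are implicit in SMILES; fill each atom to its normal valence:
  2 × C: 1 H each → 2
  2 × C: no H
  2 × I: no H
  1 × C: 3 H
  1 × C: 2 H
  1 × N: 1 H
  1 × O: no H
  1 × S: 1 H
  Total hydrogens = 9.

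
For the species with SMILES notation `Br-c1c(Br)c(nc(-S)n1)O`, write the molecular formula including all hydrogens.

C4H2Br2N2OS

Heavy atoms from the SMILES: 2 Br, 4 C, 2 N, 1 O, 1 S.
Implicit hydrogens by atom environment:
  4 × C (aromatic): no H
  2 × Br: no H
  2 × N (aromatic): no H
  1 × O: 1 H
  1 × S: 1 H
  Total hydrogens = 2.
Molecular formula: C4H2Br2N2OS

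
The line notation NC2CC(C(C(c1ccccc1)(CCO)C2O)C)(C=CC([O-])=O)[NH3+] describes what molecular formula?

C18H26N2O4

Heavy atoms from the SMILES: 18 C, 2 N, 4 O.
Implicit hydrogens by atom environment:
  5 × C: 1 H each → 5
  5 × C (aromatic): 1 H each → 5
  3 × C: 2 H each → 6
  3 × C: no H
  2 × O: 1 H each → 2
  1 × C: 3 H
  1 × C (aromatic): no H
  1 × N (charge +1): 3 H
  1 × N: 2 H
  1 × O: no H
  1 × O (charge -1): no H
  Total hydrogens = 26.
Molecular formula: C18H26N2O4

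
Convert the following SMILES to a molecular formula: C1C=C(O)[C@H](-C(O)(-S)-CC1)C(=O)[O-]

Heavy atoms from the SMILES: 8 C, 4 O, 1 S.
Implicit hydrogens by atom environment:
  3 × C: 2 H each → 6
  3 × C: no H
  2 × C: 1 H each → 2
  2 × O: 1 H each → 2
  1 × O: no H
  1 × O (charge -1): no H
  1 × S: 1 H
  Total hydrogens = 11.
Net charge -1.
Molecular formula: C8H11O4S-

C8H11O4S-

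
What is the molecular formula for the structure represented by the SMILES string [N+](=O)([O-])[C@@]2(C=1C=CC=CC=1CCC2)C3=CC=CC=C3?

C16H15NO2

Heavy atoms from the SMILES: 16 C, 1 N, 2 O.
Implicit hydrogens by atom environment:
  9 × C (aromatic): 1 H each → 9
  3 × C: 2 H each → 6
  3 × C (aromatic): no H
  1 × C: no H
  1 × N (charge +1): no H
  1 × O: no H
  1 × O (charge -1): no H
  Total hydrogens = 15.
Molecular formula: C16H15NO2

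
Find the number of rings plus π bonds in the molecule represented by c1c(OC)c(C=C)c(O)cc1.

Molecular formula from the SMILES: C9H10O2.
DoU = (2C + 2 + N − H − X)/2 = (2·9 + 2 + 0 − 10 − 0)/2 = 10/2 = 5.
(Structurally: 1 ring(s) + 4 π bond(s) = 5.)

5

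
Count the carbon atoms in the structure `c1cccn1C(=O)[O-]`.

5

The symbol for carbon appears 5 times in the SMILES. Lowercase c denotes aromatic carbon and counts toward C.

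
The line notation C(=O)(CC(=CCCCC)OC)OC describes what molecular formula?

C10H18O3

Heavy atoms from the SMILES: 10 C, 3 O.
Implicit hydrogens by atom environment:
  4 × C: 2 H each → 8
  3 × C: 3 H each → 9
  3 × O: no H
  2 × C: no H
  1 × C: 1 H
  Total hydrogens = 18.
Molecular formula: C10H18O3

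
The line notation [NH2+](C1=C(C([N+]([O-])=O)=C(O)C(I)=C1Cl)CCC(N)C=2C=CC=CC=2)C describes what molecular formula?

Heavy atoms from the SMILES: 16 C, 1 Cl, 1 I, 3 N, 3 O.
Implicit hydrogens by atom environment:
  7 × C (aromatic): no H
  5 × C (aromatic): 1 H each → 5
  2 × C: 2 H each → 4
  1 × C: 3 H
  1 × C: 1 H
  1 × Cl: no H
  1 × I: no H
  1 × N (charge +1): 2 H
  1 × N: 2 H
  1 × N (charge +1): no H
  1 × O: 1 H
  1 × O: no H
  1 × O (charge -1): no H
  Total hydrogens = 18.
Net charge +1.
Molecular formula: C16H18ClIN3O3+

C16H18ClIN3O3+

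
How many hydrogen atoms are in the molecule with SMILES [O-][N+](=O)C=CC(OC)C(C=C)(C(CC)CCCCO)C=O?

25

Hydrogens are implicit in SMILES; fill each atom to its normal valence:
  6 × C: 2 H each → 12
  6 × C: 1 H each → 6
  3 × O: no H
  2 × C: 3 H each → 6
  1 × C: no H
  1 × N (charge +1): no H
  1 × O: 1 H
  1 × O (charge -1): no H
  Total hydrogens = 25.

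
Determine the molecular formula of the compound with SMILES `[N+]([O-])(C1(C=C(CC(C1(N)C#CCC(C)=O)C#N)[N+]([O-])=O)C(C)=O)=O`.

C14H14N4O6

Heavy atoms from the SMILES: 14 C, 4 N, 6 O.
Implicit hydrogens by atom environment:
  8 × C: no H
  4 × O: no H
  2 × C: 3 H each → 6
  2 × C: 2 H each → 4
  2 × C: 1 H each → 2
  2 × N (charge +1): no H
  2 × O (charge -1): no H
  1 × N: 2 H
  1 × N: no H
  Total hydrogens = 14.
Molecular formula: C14H14N4O6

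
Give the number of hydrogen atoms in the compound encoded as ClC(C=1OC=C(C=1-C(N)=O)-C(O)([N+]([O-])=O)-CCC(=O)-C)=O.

Hydrogens are implicit in SMILES; fill each atom to its normal valence:
  4 × C: no H
  4 × O: no H
  3 × C (aromatic): no H
  2 × C: 2 H each → 4
  1 × C: 3 H
  1 × C (aromatic): 1 H
  1 × Cl: no H
  1 × N: 2 H
  1 × N (charge +1): no H
  1 × O: 1 H
  1 × O (aromatic): no H
  1 × O (charge -1): no H
  Total hydrogens = 11.

11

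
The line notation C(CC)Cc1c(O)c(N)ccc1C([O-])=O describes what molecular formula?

C11H14NO3-

Heavy atoms from the SMILES: 11 C, 1 N, 3 O.
Implicit hydrogens by atom environment:
  4 × C (aromatic): no H
  3 × C: 2 H each → 6
  2 × C (aromatic): 1 H each → 2
  1 × C: 3 H
  1 × C: no H
  1 × N: 2 H
  1 × O: 1 H
  1 × O: no H
  1 × O (charge -1): no H
  Total hydrogens = 14.
Net charge -1.
Molecular formula: C11H14NO3-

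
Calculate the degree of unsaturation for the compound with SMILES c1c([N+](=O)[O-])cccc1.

Molecular formula from the SMILES: C6H5NO2.
DoU = (2C + 2 + N − H − X)/2 = (2·6 + 2 + 1 − 5 − 0)/2 = 10/2 = 5.
(Structurally: 1 ring(s) + 4 π bond(s) = 5.)

5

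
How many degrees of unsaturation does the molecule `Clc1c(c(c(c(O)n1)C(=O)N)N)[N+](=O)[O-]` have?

6

Molecular formula from the SMILES: C6H5ClN4O4.
DoU = (2C + 2 + N − H − X)/2 = (2·6 + 2 + 4 − 5 − 1)/2 = 12/2 = 6.
(Structurally: 1 ring(s) + 5 π bond(s) = 6.)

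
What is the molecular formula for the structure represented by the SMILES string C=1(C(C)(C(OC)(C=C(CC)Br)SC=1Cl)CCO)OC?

C13H20BrClO3S

Heavy atoms from the SMILES: 1 Br, 13 C, 1 Cl, 3 O, 1 S.
Implicit hydrogens by atom environment:
  5 × C: no H
  4 × C: 3 H each → 12
  3 × C: 2 H each → 6
  2 × O: no H
  1 × Br: no H
  1 × C: 1 H
  1 × Cl: no H
  1 × O: 1 H
  1 × S: no H
  Total hydrogens = 20.
Molecular formula: C13H20BrClO3S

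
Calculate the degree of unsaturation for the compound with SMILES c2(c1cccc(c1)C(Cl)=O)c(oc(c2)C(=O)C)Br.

Molecular formula from the SMILES: C13H8BrClO3.
DoU = (2C + 2 + N − H − X)/2 = (2·13 + 2 + 0 − 8 − 2)/2 = 18/2 = 9.
(Structurally: 2 ring(s) + 7 π bond(s) = 9.)

9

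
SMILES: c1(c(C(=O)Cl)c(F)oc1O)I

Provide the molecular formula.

C5HClFIO3

Heavy atoms from the SMILES: 5 C, 1 Cl, 1 F, 1 I, 3 O.
Implicit hydrogens by atom environment:
  4 × C (aromatic): no H
  1 × C: no H
  1 × Cl: no H
  1 × F: no H
  1 × I: no H
  1 × O: 1 H
  1 × O (aromatic): no H
  1 × O: no H
  Total hydrogens = 1.
Molecular formula: C5HClFIO3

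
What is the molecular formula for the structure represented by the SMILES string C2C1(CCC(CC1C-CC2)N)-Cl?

C10H18ClN

Heavy atoms from the SMILES: 10 C, 1 Cl, 1 N.
Implicit hydrogens by atom environment:
  7 × C: 2 H each → 14
  2 × C: 1 H each → 2
  1 × C: no H
  1 × Cl: no H
  1 × N: 2 H
  Total hydrogens = 18.
Molecular formula: C10H18ClN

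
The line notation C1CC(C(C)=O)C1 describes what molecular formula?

Heavy atoms from the SMILES: 6 C, 1 O.
Implicit hydrogens by atom environment:
  3 × C: 2 H each → 6
  1 × C: 3 H
  1 × C: 1 H
  1 × C: no H
  1 × O: no H
  Total hydrogens = 10.
Molecular formula: C6H10O

C6H10O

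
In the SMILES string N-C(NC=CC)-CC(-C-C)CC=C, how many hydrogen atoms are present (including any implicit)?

Hydrogens are implicit in SMILES; fill each atom to its normal valence:
  5 × C: 1 H each → 5
  4 × C: 2 H each → 8
  2 × C: 3 H each → 6
  1 × N: 2 H
  1 × N: 1 H
  Total hydrogens = 22.

22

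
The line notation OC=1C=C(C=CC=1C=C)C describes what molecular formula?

Heavy atoms from the SMILES: 9 C, 1 O.
Implicit hydrogens by atom environment:
  3 × C (aromatic): 1 H each → 3
  3 × C (aromatic): no H
  1 × C: 3 H
  1 × C: 2 H
  1 × C: 1 H
  1 × O: 1 H
  Total hydrogens = 10.
Molecular formula: C9H10O

C9H10O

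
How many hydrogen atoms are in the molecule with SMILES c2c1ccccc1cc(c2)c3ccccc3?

Hydrogens are implicit in SMILES; fill each atom to its normal valence:
  12 × C (aromatic): 1 H each → 12
  4 × C (aromatic): no H
  Total hydrogens = 12.

12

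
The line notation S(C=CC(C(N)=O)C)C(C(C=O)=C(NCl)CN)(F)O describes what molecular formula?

C10H15ClFN3O3S

Heavy atoms from the SMILES: 10 C, 1 Cl, 1 F, 3 N, 3 O, 1 S.
Implicit hydrogens by atom environment:
  4 × C: 1 H each → 4
  4 × C: no H
  2 × N: 2 H each → 4
  2 × O: no H
  1 × C: 3 H
  1 × C: 2 H
  1 × Cl: no H
  1 × F: no H
  1 × N: 1 H
  1 × O: 1 H
  1 × S: no H
  Total hydrogens = 15.
Molecular formula: C10H15ClFN3O3S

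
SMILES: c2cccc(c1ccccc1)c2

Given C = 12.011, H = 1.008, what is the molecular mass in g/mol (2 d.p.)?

Molecular formula: C12H10.
M = 12×12.011 + 10×1.008 = 154.21 g/mol.

154.21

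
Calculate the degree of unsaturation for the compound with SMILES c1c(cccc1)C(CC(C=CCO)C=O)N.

Molecular formula from the SMILES: C13H17NO2.
DoU = (2C + 2 + N − H − X)/2 = (2·13 + 2 + 1 − 17 − 0)/2 = 12/2 = 6.
(Structurally: 1 ring(s) + 5 π bond(s) = 6.)

6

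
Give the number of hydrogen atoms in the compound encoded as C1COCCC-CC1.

14

Hydrogens are implicit in SMILES; fill each atom to its normal valence:
  7 × C: 2 H each → 14
  1 × O: no H
  Total hydrogens = 14.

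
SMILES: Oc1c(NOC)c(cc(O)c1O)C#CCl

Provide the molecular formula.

C9H8ClNO4

Heavy atoms from the SMILES: 9 C, 1 Cl, 1 N, 4 O.
Implicit hydrogens by atom environment:
  5 × C (aromatic): no H
  3 × O: 1 H each → 3
  2 × C: no H
  1 × C: 3 H
  1 × C (aromatic): 1 H
  1 × Cl: no H
  1 × N: 1 H
  1 × O: no H
  Total hydrogens = 8.
Molecular formula: C9H8ClNO4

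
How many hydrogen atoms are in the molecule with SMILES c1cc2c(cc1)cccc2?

Hydrogens are implicit in SMILES; fill each atom to its normal valence:
  8 × C (aromatic): 1 H each → 8
  2 × C (aromatic): no H
  Total hydrogens = 8.

8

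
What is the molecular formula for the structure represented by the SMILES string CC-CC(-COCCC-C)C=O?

C10H20O2

Heavy atoms from the SMILES: 10 C, 2 O.
Implicit hydrogens by atom environment:
  6 × C: 2 H each → 12
  2 × C: 3 H each → 6
  2 × C: 1 H each → 2
  2 × O: no H
  Total hydrogens = 20.
Molecular formula: C10H20O2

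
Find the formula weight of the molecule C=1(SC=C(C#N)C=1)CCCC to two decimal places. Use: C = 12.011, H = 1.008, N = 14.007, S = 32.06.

165.25

Molecular formula: C9H11NS.
M = 9×12.011 + 11×1.008 + 1×14.007 + 1×32.06 = 165.25 g/mol.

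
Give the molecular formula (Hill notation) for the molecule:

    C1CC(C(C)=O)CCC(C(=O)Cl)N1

Heavy atoms from the SMILES: 9 C, 1 Cl, 1 N, 2 O.
Implicit hydrogens by atom environment:
  4 × C: 2 H each → 8
  2 × C: 1 H each → 2
  2 × C: no H
  2 × O: no H
  1 × C: 3 H
  1 × Cl: no H
  1 × N: 1 H
  Total hydrogens = 14.
Molecular formula: C9H14ClNO2

C9H14ClNO2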